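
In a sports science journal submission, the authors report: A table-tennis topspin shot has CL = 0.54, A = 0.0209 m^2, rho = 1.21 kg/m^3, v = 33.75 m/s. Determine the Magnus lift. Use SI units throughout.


FM = 0.5 * CL * rho * A * v^2
FM = 0.5 * 0.54 * 1.21 * 0.0209 * 33.75^2
v^2 = 1139.0625
FM = 0.5 * 0.54 * 1.21 * 0.0209 * 1139.0625 = 7.7776 N

7.7776 N


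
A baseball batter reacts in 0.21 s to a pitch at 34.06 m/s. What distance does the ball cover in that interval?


d = v * t
d = 34.06 * 0.21
d = 7.1526 m

7.1526 m


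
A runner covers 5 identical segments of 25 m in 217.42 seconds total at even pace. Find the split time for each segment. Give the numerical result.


Split time = total_time / n_laps = 217.42 / 5
Split time = 43.484 s per lap

43.484 s


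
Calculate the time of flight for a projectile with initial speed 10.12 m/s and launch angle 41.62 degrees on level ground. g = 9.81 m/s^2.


T = 2*v*sin(theta)/g
sin(theta) = sin(41.62 deg) = 0.6642
T = 2*10.12*0.6642 / 9.81
T = 13.4431 / 9.81 = 1.3704 s

1.3704 s


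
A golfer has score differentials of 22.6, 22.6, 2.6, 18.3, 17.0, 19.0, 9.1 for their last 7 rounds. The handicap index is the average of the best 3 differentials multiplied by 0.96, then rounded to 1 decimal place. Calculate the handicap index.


All differentials: 22.6, 22.6, 2.6, 18.3, 17.0, 19.0, 9.1
Sorted: 2.6, 9.1, 17.0, 18.3, 19.0, 22.6, 22.6
Best 3: 2.6, 9.1, 17.0
Average of best = 28.7 / 3 = 9.5667
Raw index = 9.5667 * 0.96 = 9.184
Handicap index = round(9.184, 1) = 9.2

9.2


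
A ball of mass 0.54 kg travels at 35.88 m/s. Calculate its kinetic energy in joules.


KE = 0.5 * m * v^2
KE = 0.5 * 0.54 * 35.88^2
KE = 0.5 * 0.54 * 1287.3744 = 347.5911 J

347.5911 J


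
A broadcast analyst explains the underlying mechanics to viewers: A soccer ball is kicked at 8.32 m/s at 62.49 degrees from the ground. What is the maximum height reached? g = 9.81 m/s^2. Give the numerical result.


H = (v*sin(theta))^2 / (2*g)
vy = v*sin(theta) = 8.32 * sin(62.49 deg) = 7.3793 m/s
H = vy^2 / (2*g) = 54.4535 / (2*9.81)
H = 54.4535 / 19.62 = 2.7754 m

2.7754 m


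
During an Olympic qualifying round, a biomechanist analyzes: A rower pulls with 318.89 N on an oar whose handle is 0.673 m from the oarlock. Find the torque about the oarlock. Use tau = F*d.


tau = F * d
tau = 318.89 * 0.673
tau = 214.613 N*m

214.613 N*m


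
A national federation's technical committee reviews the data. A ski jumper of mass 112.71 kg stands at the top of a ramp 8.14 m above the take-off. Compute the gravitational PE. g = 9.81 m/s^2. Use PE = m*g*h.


PE = m * g * h
PE = 112.71 * 9.81 * 8.14
PE = 1105.6851 * 8.14 = 9000.2767 J

9000.2767 J


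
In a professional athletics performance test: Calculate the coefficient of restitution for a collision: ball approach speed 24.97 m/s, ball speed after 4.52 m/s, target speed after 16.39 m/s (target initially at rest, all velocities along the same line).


e = (v2_after - v1_after) / (v1_before - v2_before)
Numerator = 16.39 - 4.52 = 11.87
Denominator = 24.97 - 0 = 24.97
e = 11.87 / 24.97 = 0.4754

0.4754


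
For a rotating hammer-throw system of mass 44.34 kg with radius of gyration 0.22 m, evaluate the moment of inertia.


I = m * k^2
I = 44.34 * 0.22^2
I = 44.34 * 0.0484 = 2.1461 kg*m^2

2.1461 kg*m^2


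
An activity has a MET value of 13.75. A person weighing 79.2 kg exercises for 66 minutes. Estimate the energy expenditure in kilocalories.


kcal = MET * mass * time_hr
Convert time: 66 min = 1.1 hr
kcal = 13.75 * 79.2 * 1.1
kcal = 1197.9 kcal

1197.9 kcal


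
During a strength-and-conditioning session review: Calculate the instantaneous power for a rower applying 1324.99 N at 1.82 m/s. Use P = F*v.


P = F * v
P = 1324.99 * 1.82
P = 2411.4818 W

2411.4818 W


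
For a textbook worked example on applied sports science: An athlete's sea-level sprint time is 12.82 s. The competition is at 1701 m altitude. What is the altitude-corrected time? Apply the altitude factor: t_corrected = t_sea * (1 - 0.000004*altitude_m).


Correction factor = 1 - 0.000004 * 1701 = 0.993196
t_corrected = t_sea * factor = 12.82 * 0.993196
t_corrected = 12.7328 s

12.7328 s


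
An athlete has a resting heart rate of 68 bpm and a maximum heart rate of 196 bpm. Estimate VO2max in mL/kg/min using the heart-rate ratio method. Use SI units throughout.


VO2max = 15.3 * HRmax / HRrest
VO2max = 15.3 * 196 / 68
VO2max = 2998.8 / 68 = 44.1 mL/kg/min

44.1 mL/kg/min


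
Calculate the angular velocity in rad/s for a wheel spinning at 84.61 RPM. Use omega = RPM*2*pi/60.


omega = RPM * 2 * pi / 60
omega = 84.61 * 2 * 3.14159 / 60
omega = 531.6203 / 60 = 8.8603 rad/s

8.8603 rad/s


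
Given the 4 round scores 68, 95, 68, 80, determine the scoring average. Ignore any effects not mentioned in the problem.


Average = sum / n
Sum = 311
Average = 311 / 4 = 77.75

77.75


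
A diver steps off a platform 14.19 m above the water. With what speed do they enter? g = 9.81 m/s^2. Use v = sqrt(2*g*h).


v = sqrt(2 * g * h)
v = sqrt(2 * 9.81 * 14.19)
v = sqrt(278.4078) = 16.6856 m/s

16.6856 m/s


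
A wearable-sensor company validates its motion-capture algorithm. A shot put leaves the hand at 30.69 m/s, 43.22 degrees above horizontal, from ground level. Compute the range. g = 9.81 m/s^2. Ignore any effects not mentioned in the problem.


R = v^2 * sin(2*theta) / g
Convert angle to radians: theta = 43.22 deg = 0.7543 rad
sin(2*theta) = sin(1.5087) = 0.9981
R = 30.69^2 * 0.9981 / 9.81
R = 941.8761 * 0.9981 / 9.81 = 95.8266 m

95.8266 m


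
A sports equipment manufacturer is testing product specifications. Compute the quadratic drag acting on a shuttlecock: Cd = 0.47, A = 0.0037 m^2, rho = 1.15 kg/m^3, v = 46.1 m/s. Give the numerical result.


Fd = 0.5 * Cd * rho * A * v^2
Fd = 0.5 * 0.47 * 1.15 * 0.0037 * 46.1^2
v^2 = 2125.21
Fd = 0.5 * 0.47 * 1.15 * 0.0037 * 2125.21 = 2.1251 N

2.1251 N


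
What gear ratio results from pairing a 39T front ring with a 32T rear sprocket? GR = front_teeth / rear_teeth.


GR = front_teeth / rear_teeth
GR = 39 / 32
GR = 1.2188

1.2188


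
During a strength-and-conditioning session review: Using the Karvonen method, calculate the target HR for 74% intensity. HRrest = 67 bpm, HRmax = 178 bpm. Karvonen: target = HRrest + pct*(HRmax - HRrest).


Target = HRrest + pct*(HRmax - HRrest)
Heart rate reserve = HRmax - HRrest = 178 - 67 = 111 bpm
Fraction = 74% = 0.74
Target = 67 + 0.74 * 111
Target = 67 + 82.14 = 149.14 bpm

149.14 bpm


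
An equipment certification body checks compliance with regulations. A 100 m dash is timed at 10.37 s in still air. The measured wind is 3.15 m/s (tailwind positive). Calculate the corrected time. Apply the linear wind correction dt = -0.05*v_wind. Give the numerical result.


dt = -0.05 * v_wind = -0.05 * 3.15 = -0.1575 s
t_corrected = t_still + dt = 10.37 + (-0.1575)
t_corrected = 10.2125 s

10.2125 s


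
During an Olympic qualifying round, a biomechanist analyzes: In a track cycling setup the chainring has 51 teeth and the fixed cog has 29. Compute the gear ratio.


GR = front_teeth / rear_teeth
GR = 51 / 29
GR = 1.7586

1.7586


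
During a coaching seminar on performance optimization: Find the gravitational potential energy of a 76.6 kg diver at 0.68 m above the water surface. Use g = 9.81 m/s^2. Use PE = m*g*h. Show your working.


PE = m * g * h
PE = 76.6 * 9.81 * 0.68
PE = 751.446 * 0.68 = 510.9833 J

510.9833 J


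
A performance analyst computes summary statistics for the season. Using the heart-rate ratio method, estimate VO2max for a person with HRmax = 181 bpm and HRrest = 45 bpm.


VO2max = 15.3 * HRmax / HRrest
VO2max = 15.3 * 181 / 45
VO2max = 2769.3 / 45 = 61.54 mL/kg/min

61.54 mL/kg/min


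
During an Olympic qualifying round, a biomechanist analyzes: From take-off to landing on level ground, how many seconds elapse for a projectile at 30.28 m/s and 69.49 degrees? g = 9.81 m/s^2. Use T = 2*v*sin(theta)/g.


T = 2*v*sin(theta)/g
sin(theta) = sin(69.49 deg) = 0.9366
T = 2*30.28*0.9366 / 9.81
T = 56.7212 / 9.81 = 5.782 s

5.782 s


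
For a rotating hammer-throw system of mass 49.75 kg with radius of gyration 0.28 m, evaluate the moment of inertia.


I = m * k^2
I = 49.75 * 0.28^2
I = 49.75 * 0.0784 = 3.9004 kg*m^2

3.9004 kg*m^2


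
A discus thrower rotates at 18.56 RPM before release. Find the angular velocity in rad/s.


omega = RPM * 2 * pi / 60
omega = 18.56 * 2 * 3.14159 / 60
omega = 116.6159 / 60 = 1.9436 rad/s

1.9436 rad/s


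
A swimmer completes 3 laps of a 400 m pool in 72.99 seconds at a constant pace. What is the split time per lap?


Split time = total_time / n_laps = 72.99 / 3
Split time = 24.33 s per lap

24.33 s


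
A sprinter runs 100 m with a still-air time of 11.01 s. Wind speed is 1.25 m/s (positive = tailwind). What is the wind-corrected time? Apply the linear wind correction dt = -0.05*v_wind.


dt = -0.05 * v_wind = -0.05 * 1.25 = -0.0625 s
t_corrected = t_still + dt = 11.01 + (-0.0625)
t_corrected = 10.9475 s

10.9475 s


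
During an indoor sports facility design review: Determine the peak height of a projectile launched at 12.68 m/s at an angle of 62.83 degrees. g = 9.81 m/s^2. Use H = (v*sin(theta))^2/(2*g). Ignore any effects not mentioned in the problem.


H = (v*sin(theta))^2 / (2*g)
vy = v*sin(theta) = 12.68 * sin(62.83 deg) = 11.2808 m/s
H = vy^2 / (2*g) = 127.2572 / (2*9.81)
H = 127.2572 / 19.62 = 6.4861 m

6.4861 m


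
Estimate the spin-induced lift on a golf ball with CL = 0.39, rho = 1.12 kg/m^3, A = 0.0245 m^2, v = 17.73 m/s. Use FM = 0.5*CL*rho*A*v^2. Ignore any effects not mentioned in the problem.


FM = 0.5 * CL * rho * A * v^2
FM = 0.5 * 0.39 * 1.12 * 0.0245 * 17.73^2
v^2 = 314.3529
FM = 0.5 * 0.39 * 1.12 * 0.0245 * 314.3529 = 1.682 N

1.682 N


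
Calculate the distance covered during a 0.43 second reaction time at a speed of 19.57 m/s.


d = v * t
d = 19.57 * 0.43
d = 8.4151 m

8.4151 m


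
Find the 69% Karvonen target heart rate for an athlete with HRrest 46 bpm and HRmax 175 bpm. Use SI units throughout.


Target = HRrest + pct*(HRmax - HRrest)
Heart rate reserve = HRmax - HRrest = 175 - 46 = 129 bpm
Fraction = 69% = 0.69
Target = 46 + 0.69 * 129
Target = 46 + 89.01 = 135.01 bpm

135.01 bpm


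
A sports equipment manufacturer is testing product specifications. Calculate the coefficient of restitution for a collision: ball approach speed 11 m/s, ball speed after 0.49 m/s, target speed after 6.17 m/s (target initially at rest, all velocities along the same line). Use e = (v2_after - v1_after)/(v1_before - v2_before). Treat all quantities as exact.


e = (v2_after - v1_after) / (v1_before - v2_before)
Numerator = 6.17 - 0.49 = 5.68
Denominator = 11 - 0 = 11
e = 5.68 / 11 = 0.5164

0.5164


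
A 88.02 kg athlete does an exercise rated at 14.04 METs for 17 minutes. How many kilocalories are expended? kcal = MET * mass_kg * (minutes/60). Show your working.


kcal = MET * mass * time_hr
Convert time: 17 min = 0.2833 hr
kcal = 14.04 * 88.02 * 0.2833
kcal = 350.1436 kcal

350.1436 kcal


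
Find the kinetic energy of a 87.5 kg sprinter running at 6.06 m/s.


KE = 0.5 * m * v^2
KE = 0.5 * 87.5 * 6.06^2
KE = 0.5 * 87.5 * 36.7236 = 1606.6575 J

1606.6575 J


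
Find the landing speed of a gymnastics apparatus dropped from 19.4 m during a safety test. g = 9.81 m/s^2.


v = sqrt(2 * g * h)
v = sqrt(2 * 9.81 * 19.4)
v = sqrt(380.628) = 19.5097 m/s

19.5097 m/s


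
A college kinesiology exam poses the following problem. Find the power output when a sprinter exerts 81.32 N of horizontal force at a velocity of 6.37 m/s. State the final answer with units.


P = F * v
P = 81.32 * 6.37
P = 518.0084 W

518.0084 W


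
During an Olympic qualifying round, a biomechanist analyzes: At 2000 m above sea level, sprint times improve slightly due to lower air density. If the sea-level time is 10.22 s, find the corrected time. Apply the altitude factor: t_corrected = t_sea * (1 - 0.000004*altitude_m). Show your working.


Correction factor = 1 - 0.000004 * 2000 = 0.992
t_corrected = t_sea * factor = 10.22 * 0.992
t_corrected = 10.1382 s

10.1382 s


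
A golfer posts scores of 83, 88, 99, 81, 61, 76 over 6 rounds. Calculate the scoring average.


Average = sum / n
Sum = 488
Average = 488 / 6 = 81.3333

81.3333


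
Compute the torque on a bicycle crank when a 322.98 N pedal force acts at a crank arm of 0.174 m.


tau = F * d
tau = 322.98 * 0.174
tau = 56.1985 N*m

56.1985 N*m


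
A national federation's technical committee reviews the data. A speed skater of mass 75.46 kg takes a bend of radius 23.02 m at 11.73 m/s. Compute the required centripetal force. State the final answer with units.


Fc = m * v^2 / r
v^2 = 11.73^2 = 137.5929
Fc = 75.46 * 137.5929 / 23.02
Fc = 10382.7602 / 23.02 = 451.0322 N

451.0322 N


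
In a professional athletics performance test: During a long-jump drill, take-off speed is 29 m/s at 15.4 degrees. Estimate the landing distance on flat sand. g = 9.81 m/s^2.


R = v^2 * sin(2*theta) / g
Convert angle to radians: theta = 15.4 deg = 0.2688 rad
sin(2*theta) = sin(0.5376) = 0.512
R = 29^2 * 0.512 / 9.81
R = 841 * 0.512 / 9.81 = 43.8968 m

43.8968 m


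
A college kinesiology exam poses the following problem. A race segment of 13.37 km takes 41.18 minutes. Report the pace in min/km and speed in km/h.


Pace = time / distance = 41.18 min / 13.37 km = 3.08 min/km
Speed = distance / time_in_hours = 13.37 / 0.6863 hr
Speed = 19.4803 km/h

3.08 min/km, 19.4803 km/h


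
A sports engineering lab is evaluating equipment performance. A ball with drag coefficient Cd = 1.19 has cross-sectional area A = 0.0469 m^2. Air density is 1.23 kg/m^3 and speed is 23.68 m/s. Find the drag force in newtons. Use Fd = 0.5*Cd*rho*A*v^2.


Fd = 0.5 * Cd * rho * A * v^2
Fd = 0.5 * 1.19 * 1.23 * 0.0469 * 23.68^2
v^2 = 560.7424
Fd = 0.5 * 1.19 * 1.23 * 0.0469 * 560.7424 = 19.2468 N

19.2468 N


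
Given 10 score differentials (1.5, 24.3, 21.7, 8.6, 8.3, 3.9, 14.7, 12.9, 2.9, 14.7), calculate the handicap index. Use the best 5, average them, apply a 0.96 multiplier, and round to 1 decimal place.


All differentials: 1.5, 24.3, 21.7, 8.6, 8.3, 3.9, 14.7, 12.9, 2.9, 14.7
Sorted: 1.5, 2.9, 3.9, 8.3, 8.6, 12.9, 14.7, 14.7, 21.7, 24.3
Best 5: 1.5, 2.9, 3.9, 8.3, 8.6
Average of best = 25.2 / 5 = 5.04
Raw index = 5.04 * 0.96 = 4.8384
Handicap index = round(4.8384, 1) = 4.8

4.8


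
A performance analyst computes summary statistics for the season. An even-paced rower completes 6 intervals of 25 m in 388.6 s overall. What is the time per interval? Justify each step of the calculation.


Split time = total_time / n_laps = 388.6 / 6
Split time = 64.7667 s per lap

64.7667 s


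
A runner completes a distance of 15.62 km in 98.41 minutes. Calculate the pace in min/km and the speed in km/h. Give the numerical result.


Pace = time / distance = 98.41 min / 15.62 km = 6.3003 min/km
Speed = distance / time_in_hours = 15.62 / 1.6402 hr
Speed = 9.5234 km/h

6.3003 min/km, 9.5234 km/h


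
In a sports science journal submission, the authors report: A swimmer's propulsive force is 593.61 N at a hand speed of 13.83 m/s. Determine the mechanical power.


P = F * v
P = 593.61 * 13.83
P = 8209.6263 W

8209.6263 W


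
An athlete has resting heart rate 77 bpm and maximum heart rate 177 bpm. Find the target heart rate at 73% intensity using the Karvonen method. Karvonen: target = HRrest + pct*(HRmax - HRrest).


Target = HRrest + pct*(HRmax - HRrest)
Heart rate reserve = HRmax - HRrest = 177 - 77 = 100 bpm
Fraction = 73% = 0.73
Target = 77 + 0.73 * 100
Target = 77 + 73 = 150 bpm

150 bpm


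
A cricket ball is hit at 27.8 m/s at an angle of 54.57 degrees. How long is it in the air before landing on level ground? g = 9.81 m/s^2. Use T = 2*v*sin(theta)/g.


T = 2*v*sin(theta)/g
sin(theta) = sin(54.57 deg) = 0.8148
T = 2*27.8*0.8148 / 9.81
T = 45.3042 / 9.81 = 4.6182 s

4.6182 s


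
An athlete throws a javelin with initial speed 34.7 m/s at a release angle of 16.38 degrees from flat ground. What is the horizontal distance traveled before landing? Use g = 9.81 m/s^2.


R = v^2 * sin(2*theta) / g
Convert angle to radians: theta = 16.38 deg = 0.2859 rad
sin(2*theta) = sin(0.5718) = 0.5411
R = 34.7^2 * 0.5411 / 9.81
R = 1204.09 * 0.5411 / 9.81 = 66.4178 m

66.4178 m


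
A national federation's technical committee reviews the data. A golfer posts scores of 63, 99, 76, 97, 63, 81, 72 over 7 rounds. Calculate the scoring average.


Average = sum / n
Sum = 551
Average = 551 / 7 = 78.7143

78.7143


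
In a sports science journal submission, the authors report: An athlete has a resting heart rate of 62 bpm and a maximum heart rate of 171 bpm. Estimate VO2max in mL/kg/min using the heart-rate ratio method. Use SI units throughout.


VO2max = 15.3 * HRmax / HRrest
VO2max = 15.3 * 171 / 62
VO2max = 2616.3 / 62 = 42.1984 mL/kg/min

42.1984 mL/kg/min


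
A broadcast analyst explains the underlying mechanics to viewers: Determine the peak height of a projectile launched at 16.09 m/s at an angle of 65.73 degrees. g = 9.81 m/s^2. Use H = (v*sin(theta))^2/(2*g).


H = (v*sin(theta))^2 / (2*g)
vy = v*sin(theta) = 16.09 * sin(65.73 deg) = 14.6679 m/s
H = vy^2 / (2*g) = 215.1486 / (2*9.81)
H = 215.1486 / 19.62 = 10.9658 m

10.9658 m


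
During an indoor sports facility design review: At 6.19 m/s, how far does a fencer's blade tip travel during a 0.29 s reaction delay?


d = v * t
d = 6.19 * 0.29
d = 1.7951 m

1.7951 m


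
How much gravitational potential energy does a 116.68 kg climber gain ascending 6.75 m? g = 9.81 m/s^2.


PE = m * g * h
PE = 116.68 * 9.81 * 6.75
PE = 1144.6308 * 6.75 = 7726.2579 J

7726.2579 J


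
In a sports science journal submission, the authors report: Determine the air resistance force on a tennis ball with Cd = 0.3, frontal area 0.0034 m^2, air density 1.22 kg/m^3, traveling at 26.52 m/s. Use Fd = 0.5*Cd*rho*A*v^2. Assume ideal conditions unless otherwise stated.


Fd = 0.5 * Cd * rho * A * v^2
Fd = 0.5 * 0.3 * 1.22 * 0.0034 * 26.52^2
v^2 = 703.3104
Fd = 0.5 * 0.3 * 1.22 * 0.0034 * 703.3104 = 0.4376 N

0.4376 N


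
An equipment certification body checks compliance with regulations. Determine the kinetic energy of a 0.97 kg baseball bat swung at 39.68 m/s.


KE = 0.5 * m * v^2
KE = 0.5 * 0.97 * 39.68^2
KE = 0.5 * 0.97 * 1574.5024 = 763.6337 J

763.6337 J


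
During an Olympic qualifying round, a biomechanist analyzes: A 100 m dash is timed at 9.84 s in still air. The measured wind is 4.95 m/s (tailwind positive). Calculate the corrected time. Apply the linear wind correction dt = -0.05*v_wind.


dt = -0.05 * v_wind = -0.05 * 4.95 = -0.2475 s
t_corrected = t_still + dt = 9.84 + (-0.2475)
t_corrected = 9.5925 s

9.5925 s


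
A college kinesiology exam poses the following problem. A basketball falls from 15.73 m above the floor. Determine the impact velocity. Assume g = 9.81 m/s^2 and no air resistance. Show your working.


v = sqrt(2 * g * h)
v = sqrt(2 * 9.81 * 15.73)
v = sqrt(308.6226) = 17.5677 m/s

17.5677 m/s


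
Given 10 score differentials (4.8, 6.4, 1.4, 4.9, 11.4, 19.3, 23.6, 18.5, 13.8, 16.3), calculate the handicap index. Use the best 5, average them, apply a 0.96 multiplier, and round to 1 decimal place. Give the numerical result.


All differentials: 4.8, 6.4, 1.4, 4.9, 11.4, 19.3, 23.6, 18.5, 13.8, 16.3
Sorted: 1.4, 4.8, 4.9, 6.4, 11.4, 13.8, 16.3, 18.5, 19.3, 23.6
Best 5: 1.4, 4.8, 4.9, 6.4, 11.4
Average of best = 28.9 / 5 = 5.78
Raw index = 5.78 * 0.96 = 5.5488
Handicap index = round(5.5488, 1) = 5.5

5.5


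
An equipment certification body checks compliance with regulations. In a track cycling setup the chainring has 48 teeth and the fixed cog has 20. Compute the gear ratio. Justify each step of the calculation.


GR = front_teeth / rear_teeth
GR = 48 / 20
GR = 2.4

2.4


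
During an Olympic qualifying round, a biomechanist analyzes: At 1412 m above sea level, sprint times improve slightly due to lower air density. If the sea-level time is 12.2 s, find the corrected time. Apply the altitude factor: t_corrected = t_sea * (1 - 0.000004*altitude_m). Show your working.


Correction factor = 1 - 0.000004 * 1412 = 0.994352
t_corrected = t_sea * factor = 12.2 * 0.994352
t_corrected = 12.1311 s

12.1311 s


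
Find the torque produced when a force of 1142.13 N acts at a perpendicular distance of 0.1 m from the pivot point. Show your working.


tau = F * d
tau = 1142.13 * 0.1
tau = 114.213 N*m

114.213 N*m


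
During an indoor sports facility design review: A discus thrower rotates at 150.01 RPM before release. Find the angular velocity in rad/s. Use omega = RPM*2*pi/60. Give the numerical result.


omega = RPM * 2 * pi / 60
omega = 150.01 * 2 * 3.14159 / 60
omega = 942.5406 / 60 = 15.709 rad/s

15.709 rad/s


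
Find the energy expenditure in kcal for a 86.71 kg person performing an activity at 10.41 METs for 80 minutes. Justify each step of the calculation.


kcal = MET * mass * time_hr
Convert time: 80 min = 1.3333 hr
kcal = 10.41 * 86.71 * 1.3333
kcal = 1203.5348 kcal

1203.5348 kcal


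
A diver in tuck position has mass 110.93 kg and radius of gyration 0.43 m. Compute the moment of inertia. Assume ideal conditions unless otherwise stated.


I = m * k^2
I = 110.93 * 0.43^2
I = 110.93 * 0.1849 = 20.511 kg*m^2

20.511 kg*m^2


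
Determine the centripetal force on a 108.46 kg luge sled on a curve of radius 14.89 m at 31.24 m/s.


Fc = m * v^2 / r
v^2 = 31.24^2 = 975.9376
Fc = 108.46 * 975.9376 / 14.89
Fc = 105850.1921 / 14.89 = 7108.8108 N

7108.8108 N


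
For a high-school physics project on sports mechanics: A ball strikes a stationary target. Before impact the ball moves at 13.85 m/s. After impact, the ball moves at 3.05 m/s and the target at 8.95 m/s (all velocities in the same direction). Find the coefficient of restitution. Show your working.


e = (v2_after - v1_after) / (v1_before - v2_before)
Numerator = 8.95 - 3.05 = 5.9
Denominator = 13.85 - 0 = 13.85
e = 5.9 / 13.85 = 0.426

0.426


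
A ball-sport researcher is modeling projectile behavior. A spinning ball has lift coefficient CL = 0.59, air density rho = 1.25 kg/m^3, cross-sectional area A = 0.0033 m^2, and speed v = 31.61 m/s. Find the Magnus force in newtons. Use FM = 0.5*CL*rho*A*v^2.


FM = 0.5 * CL * rho * A * v^2
FM = 0.5 * 0.59 * 1.25 * 0.0033 * 31.61^2
v^2 = 999.1921
FM = 0.5 * 0.59 * 1.25 * 0.0033 * 999.1921 = 1.2159 N

1.2159 N


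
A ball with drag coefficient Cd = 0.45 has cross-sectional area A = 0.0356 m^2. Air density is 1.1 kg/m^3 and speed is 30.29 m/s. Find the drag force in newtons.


Fd = 0.5 * Cd * rho * A * v^2
Fd = 0.5 * 0.45 * 1.1 * 0.0356 * 30.29^2
v^2 = 917.4841
Fd = 0.5 * 0.45 * 1.1 * 0.0356 * 917.4841 = 8.084 N

8.084 N


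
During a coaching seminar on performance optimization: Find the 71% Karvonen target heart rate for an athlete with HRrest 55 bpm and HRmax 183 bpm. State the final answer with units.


Target = HRrest + pct*(HRmax - HRrest)
Heart rate reserve = HRmax - HRrest = 183 - 55 = 128 bpm
Fraction = 71% = 0.71
Target = 55 + 0.71 * 128
Target = 55 + 90.88 = 145.88 bpm

145.88 bpm


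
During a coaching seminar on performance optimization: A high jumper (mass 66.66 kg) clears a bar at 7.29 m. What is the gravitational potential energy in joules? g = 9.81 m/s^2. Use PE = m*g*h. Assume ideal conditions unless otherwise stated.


PE = m * g * h
PE = 66.66 * 9.81 * 7.29
PE = 653.9346 * 7.29 = 4767.1832 J

4767.1832 J


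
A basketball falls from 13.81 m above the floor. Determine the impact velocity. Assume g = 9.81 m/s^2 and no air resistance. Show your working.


v = sqrt(2 * g * h)
v = sqrt(2 * 9.81 * 13.81)
v = sqrt(270.9522) = 16.4606 m/s

16.4606 m/s


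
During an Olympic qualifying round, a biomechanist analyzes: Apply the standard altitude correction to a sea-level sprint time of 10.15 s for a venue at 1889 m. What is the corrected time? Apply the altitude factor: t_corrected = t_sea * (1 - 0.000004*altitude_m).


Correction factor = 1 - 0.000004 * 1889 = 0.992444
t_corrected = t_sea * factor = 10.15 * 0.992444
t_corrected = 10.0733 s

10.0733 s


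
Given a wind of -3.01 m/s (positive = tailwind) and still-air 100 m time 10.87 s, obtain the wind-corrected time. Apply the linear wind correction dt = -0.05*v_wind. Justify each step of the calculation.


dt = -0.05 * v_wind = -0.05 * -3.01 = 0.1505 s
t_corrected = t_still + dt = 10.87 + (0.1505)
t_corrected = 11.0205 s

11.0205 s


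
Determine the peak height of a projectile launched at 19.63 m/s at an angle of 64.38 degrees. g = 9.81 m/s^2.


H = (v*sin(theta))^2 / (2*g)
vy = v*sin(theta) = 19.63 * sin(64.38 deg) = 17.7 m/s
H = vy^2 / (2*g) = 313.2904 / (2*9.81)
H = 313.2904 / 19.62 = 15.9679 m

15.9679 m


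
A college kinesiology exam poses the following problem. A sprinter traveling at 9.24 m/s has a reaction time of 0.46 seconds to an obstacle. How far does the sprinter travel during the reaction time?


d = v * t
d = 9.24 * 0.46
d = 4.2504 m

4.2504 m


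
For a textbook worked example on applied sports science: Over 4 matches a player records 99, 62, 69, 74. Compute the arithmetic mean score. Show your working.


Average = sum / n
Sum = 304
Average = 304 / 4 = 76

76


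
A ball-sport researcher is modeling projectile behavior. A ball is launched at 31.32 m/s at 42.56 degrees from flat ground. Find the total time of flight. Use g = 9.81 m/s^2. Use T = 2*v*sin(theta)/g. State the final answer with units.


T = 2*v*sin(theta)/g
sin(theta) = sin(42.56 deg) = 0.6764
T = 2*31.32*0.6764 / 9.81
T = 42.3673 / 9.81 = 4.3188 s

4.3188 s


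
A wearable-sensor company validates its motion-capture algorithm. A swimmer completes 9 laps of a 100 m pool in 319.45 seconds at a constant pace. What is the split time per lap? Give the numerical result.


Split time = total_time / n_laps = 319.45 / 9
Split time = 35.4944 s per lap

35.4944 s


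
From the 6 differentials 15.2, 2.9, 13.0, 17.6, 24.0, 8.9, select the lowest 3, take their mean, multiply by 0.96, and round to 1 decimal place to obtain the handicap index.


All differentials: 15.2, 2.9, 13.0, 17.6, 24.0, 8.9
Sorted: 2.9, 8.9, 13.0, 15.2, 17.6, 24.0
Best 3: 2.9, 8.9, 13.0
Average of best = 24.8 / 3 = 8.2667
Raw index = 8.2667 * 0.96 = 7.936
Handicap index = round(7.936, 1) = 7.9

7.9


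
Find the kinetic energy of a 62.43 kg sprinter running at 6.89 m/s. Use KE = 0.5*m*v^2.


KE = 0.5 * m * v^2
KE = 0.5 * 62.43 * 6.89^2
KE = 0.5 * 62.43 * 47.4721 = 1481.8416 J

1481.8416 J


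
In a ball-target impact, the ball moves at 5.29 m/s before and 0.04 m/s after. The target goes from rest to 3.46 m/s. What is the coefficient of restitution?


e = (v2_after - v1_after) / (v1_before - v2_before)
Numerator = 3.46 - 0.04 = 3.42
Denominator = 5.29 - 0 = 5.29
e = 3.42 / 5.29 = 0.6465

0.6465


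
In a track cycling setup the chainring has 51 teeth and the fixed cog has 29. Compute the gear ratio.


GR = front_teeth / rear_teeth
GR = 51 / 29
GR = 1.7586

1.7586


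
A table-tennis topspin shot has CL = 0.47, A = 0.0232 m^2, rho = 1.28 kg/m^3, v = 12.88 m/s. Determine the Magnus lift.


FM = 0.5 * CL * rho * A * v^2
FM = 0.5 * 0.47 * 1.28 * 0.0232 * 12.88^2
v^2 = 165.8944
FM = 0.5 * 0.47 * 1.28 * 0.0232 * 165.8944 = 1.1577 N

1.1577 N


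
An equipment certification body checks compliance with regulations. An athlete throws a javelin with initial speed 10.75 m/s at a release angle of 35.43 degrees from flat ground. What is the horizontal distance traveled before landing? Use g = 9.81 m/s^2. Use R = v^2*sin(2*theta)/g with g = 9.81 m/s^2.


R = v^2 * sin(2*theta) / g
Convert angle to radians: theta = 35.43 deg = 0.6184 rad
sin(2*theta) = sin(1.2367) = 0.9447
R = 10.75^2 * 0.9447 / 9.81
R = 115.5625 * 0.9447 / 9.81 = 11.1289 m

11.1289 m


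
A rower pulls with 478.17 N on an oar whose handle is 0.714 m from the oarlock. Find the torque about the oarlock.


tau = F * d
tau = 478.17 * 0.714
tau = 341.4134 N*m

341.4134 N*m


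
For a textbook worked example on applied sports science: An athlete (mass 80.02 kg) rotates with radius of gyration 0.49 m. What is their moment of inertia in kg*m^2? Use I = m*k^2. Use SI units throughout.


I = m * k^2
I = 80.02 * 0.49^2
I = 80.02 * 0.2401 = 19.2128 kg*m^2

19.2128 kg*m^2


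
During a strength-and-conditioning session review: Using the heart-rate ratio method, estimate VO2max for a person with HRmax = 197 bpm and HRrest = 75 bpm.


VO2max = 15.3 * HRmax / HRrest
VO2max = 15.3 * 197 / 75
VO2max = 3014.1 / 75 = 40.188 mL/kg/min

40.188 mL/kg/min


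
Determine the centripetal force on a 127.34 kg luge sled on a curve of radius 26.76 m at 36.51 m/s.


Fc = m * v^2 / r
v^2 = 36.51^2 = 1332.9801
Fc = 127.34 * 1332.9801 / 26.76
Fc = 169741.6859 / 26.76 = 6343.1123 N

6343.1123 N


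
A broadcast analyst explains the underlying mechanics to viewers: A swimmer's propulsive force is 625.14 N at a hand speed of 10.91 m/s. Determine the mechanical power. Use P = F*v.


P = F * v
P = 625.14 * 10.91
P = 6820.2774 W

6820.2774 W


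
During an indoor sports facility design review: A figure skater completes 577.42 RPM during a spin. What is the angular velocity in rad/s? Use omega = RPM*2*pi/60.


omega = RPM * 2 * pi / 60
omega = 577.42 * 2 * 3.14159 / 60
omega = 3628.0369 / 60 = 60.4673 rad/s

60.4673 rad/s


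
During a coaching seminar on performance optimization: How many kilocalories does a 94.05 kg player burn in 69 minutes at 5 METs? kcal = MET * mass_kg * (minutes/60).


kcal = MET * mass * time_hr
Convert time: 69 min = 1.15 hr
kcal = 5 * 94.05 * 1.15
kcal = 540.7875 kcal

540.7875 kcal


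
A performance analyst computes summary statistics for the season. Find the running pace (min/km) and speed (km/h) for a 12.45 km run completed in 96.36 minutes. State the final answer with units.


Pace = time / distance = 96.36 min / 12.45 km = 7.7398 min/km
Speed = distance / time_in_hours = 12.45 / 1.606 hr
Speed = 7.7522 km/h

7.7398 min/km, 7.7522 km/h


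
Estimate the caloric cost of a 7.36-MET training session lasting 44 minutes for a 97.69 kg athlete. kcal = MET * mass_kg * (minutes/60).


kcal = MET * mass * time_hr
Convert time: 44 min = 0.7333 hr
kcal = 7.36 * 97.69 * 0.7333
kcal = 527.2655 kcal

527.2655 kcal


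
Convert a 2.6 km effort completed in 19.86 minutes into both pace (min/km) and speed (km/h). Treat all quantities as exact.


Pace = time / distance = 19.86 min / 2.6 km = 7.6385 min/km
Speed = distance / time_in_hours = 2.6 / 0.331 hr
Speed = 7.855 km/h

7.6385 min/km, 7.855 km/h


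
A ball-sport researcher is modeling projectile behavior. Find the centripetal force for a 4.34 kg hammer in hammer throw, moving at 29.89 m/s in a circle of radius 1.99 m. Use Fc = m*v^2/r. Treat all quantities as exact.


Fc = m * v^2 / r
v^2 = 29.89^2 = 893.4121
Fc = 4.34 * 893.4121 / 1.99
Fc = 3877.4085 / 1.99 = 1948.4465 N

1948.4465 N


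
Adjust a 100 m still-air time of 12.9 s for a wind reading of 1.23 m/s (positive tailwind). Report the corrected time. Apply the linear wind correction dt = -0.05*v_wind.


dt = -0.05 * v_wind = -0.05 * 1.23 = -0.0615 s
t_corrected = t_still + dt = 12.9 + (-0.0615)
t_corrected = 12.8385 s

12.8385 s


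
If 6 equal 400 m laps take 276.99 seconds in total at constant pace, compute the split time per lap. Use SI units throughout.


Split time = total_time / n_laps = 276.99 / 6
Split time = 46.165 s per lap

46.165 s


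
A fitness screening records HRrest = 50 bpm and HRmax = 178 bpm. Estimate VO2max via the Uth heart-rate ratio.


VO2max = 15.3 * HRmax / HRrest
VO2max = 15.3 * 178 / 50
VO2max = 2723.4 / 50 = 54.468 mL/kg/min

54.468 mL/kg/min


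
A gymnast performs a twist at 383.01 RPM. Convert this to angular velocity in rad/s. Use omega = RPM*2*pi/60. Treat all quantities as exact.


omega = RPM * 2 * pi / 60
omega = 383.01 * 2 * 3.14159 / 60
omega = 2406.5228 / 60 = 40.1087 rad/s

40.1087 rad/s


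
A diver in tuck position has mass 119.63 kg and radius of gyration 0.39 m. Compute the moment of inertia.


I = m * k^2
I = 119.63 * 0.39^2
I = 119.63 * 0.1521 = 18.1957 kg*m^2

18.1957 kg*m^2


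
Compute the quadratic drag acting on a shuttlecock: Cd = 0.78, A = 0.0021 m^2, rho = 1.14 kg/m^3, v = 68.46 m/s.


Fd = 0.5 * Cd * rho * A * v^2
Fd = 0.5 * 0.78 * 1.14 * 0.0021 * 68.46^2
v^2 = 4686.7716
Fd = 0.5 * 0.78 * 1.14 * 0.0021 * 4686.7716 = 4.3759 N

4.3759 N


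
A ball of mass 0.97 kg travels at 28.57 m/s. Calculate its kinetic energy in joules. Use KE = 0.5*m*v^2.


KE = 0.5 * m * v^2
KE = 0.5 * 0.97 * 28.57^2
KE = 0.5 * 0.97 * 816.2449 = 395.8788 J

395.8788 J


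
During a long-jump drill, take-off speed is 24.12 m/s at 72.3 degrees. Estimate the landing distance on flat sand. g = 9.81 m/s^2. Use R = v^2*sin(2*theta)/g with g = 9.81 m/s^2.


R = v^2 * sin(2*theta) / g
Convert angle to radians: theta = 72.3 deg = 1.2619 rad
sin(2*theta) = sin(2.5237) = 0.5793
R = 24.12^2 * 0.5793 / 9.81
R = 581.7744 * 0.5793 / 9.81 = 34.3538 m

34.3538 m


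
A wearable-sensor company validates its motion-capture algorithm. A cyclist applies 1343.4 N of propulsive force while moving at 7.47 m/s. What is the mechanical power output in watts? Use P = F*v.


P = F * v
P = 1343.4 * 7.47
P = 10035.198 W

10035.198 W


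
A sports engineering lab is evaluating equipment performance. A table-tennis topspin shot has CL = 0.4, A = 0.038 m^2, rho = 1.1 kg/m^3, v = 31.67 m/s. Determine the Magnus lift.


FM = 0.5 * CL * rho * A * v^2
FM = 0.5 * 0.4 * 1.1 * 0.038 * 31.67^2
v^2 = 1002.9889
FM = 0.5 * 0.4 * 1.1 * 0.038 * 1002.9889 = 8.385 N

8.385 N


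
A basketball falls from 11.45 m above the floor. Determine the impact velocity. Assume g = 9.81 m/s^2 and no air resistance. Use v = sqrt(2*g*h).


v = sqrt(2 * g * h)
v = sqrt(2 * 9.81 * 11.45)
v = sqrt(224.649) = 14.9883 m/s

14.9883 m/s


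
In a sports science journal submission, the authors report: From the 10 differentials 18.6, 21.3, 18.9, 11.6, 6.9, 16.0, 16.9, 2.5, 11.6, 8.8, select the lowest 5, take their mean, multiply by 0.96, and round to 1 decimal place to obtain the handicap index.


All differentials: 18.6, 21.3, 18.9, 11.6, 6.9, 16.0, 16.9, 2.5, 11.6, 8.8
Sorted: 2.5, 6.9, 8.8, 11.6, 11.6, 16.0, 16.9, 18.6, 18.9, 21.3
Best 5: 2.5, 6.9, 8.8, 11.6, 11.6
Average of best = 41.4 / 5 = 8.28
Raw index = 8.28 * 0.96 = 7.9488
Handicap index = round(7.9488, 1) = 7.9

7.9


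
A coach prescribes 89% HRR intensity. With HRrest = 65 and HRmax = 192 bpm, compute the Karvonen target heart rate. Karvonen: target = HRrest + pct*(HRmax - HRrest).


Target = HRrest + pct*(HRmax - HRrest)
Heart rate reserve = HRmax - HRrest = 192 - 65 = 127 bpm
Fraction = 89% = 0.89
Target = 65 + 0.89 * 127
Target = 65 + 113.03 = 178.03 bpm

178.03 bpm


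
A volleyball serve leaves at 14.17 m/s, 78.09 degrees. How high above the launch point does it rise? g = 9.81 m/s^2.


H = (v*sin(theta))^2 / (2*g)
vy = v*sin(theta) = 14.17 * sin(78.09 deg) = 13.865 m/s
H = vy^2 / (2*g) = 192.2372 / (2*9.81)
H = 192.2372 / 19.62 = 9.798 m

9.798 m


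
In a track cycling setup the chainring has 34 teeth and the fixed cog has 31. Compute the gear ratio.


GR = front_teeth / rear_teeth
GR = 34 / 31
GR = 1.0968

1.0968


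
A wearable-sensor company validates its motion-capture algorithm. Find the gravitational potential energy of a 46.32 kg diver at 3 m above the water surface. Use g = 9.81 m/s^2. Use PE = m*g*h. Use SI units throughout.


PE = m * g * h
PE = 46.32 * 9.81 * 3
PE = 454.3992 * 3 = 1363.1976 J

1363.1976 J


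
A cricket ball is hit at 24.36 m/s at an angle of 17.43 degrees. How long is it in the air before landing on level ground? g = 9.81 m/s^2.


T = 2*v*sin(theta)/g
sin(theta) = sin(17.43 deg) = 0.2995
T = 2*24.36*0.2995 / 9.81
T = 14.5936 / 9.81 = 1.4876 s

1.4876 s


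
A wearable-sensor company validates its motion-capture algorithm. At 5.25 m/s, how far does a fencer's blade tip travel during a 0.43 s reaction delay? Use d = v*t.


d = v * t
d = 5.25 * 0.43
d = 2.2575 m

2.2575 m


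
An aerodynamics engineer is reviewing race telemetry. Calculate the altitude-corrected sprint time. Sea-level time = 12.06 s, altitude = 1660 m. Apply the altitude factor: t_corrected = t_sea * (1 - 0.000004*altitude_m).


Correction factor = 1 - 0.000004 * 1660 = 0.99336
t_corrected = t_sea * factor = 12.06 * 0.99336
t_corrected = 11.9799 s

11.9799 s


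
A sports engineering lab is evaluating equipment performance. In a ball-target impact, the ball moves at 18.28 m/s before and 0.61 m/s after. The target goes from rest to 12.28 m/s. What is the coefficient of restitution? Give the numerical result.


e = (v2_after - v1_after) / (v1_before - v2_before)
Numerator = 12.28 - 0.61 = 11.67
Denominator = 18.28 - 0 = 18.28
e = 11.67 / 18.28 = 0.6384

0.6384


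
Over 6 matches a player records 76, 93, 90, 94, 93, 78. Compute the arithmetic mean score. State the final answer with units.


Average = sum / n
Sum = 524
Average = 524 / 6 = 87.3333

87.3333


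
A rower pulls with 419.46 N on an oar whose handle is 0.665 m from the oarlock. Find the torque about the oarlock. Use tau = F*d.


tau = F * d
tau = 419.46 * 0.665
tau = 278.9409 N*m

278.9409 N*m


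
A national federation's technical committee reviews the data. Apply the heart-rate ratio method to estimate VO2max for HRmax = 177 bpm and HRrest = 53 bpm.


VO2max = 15.3 * HRmax / HRrest
VO2max = 15.3 * 177 / 53
VO2max = 2708.1 / 53 = 51.0962 mL/kg/min

51.0962 mL/kg/min


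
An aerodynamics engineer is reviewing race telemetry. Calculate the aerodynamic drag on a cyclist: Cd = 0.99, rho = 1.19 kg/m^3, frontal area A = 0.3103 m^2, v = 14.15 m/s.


Fd = 0.5 * Cd * rho * A * v^2
Fd = 0.5 * 0.99 * 1.19 * 0.3103 * 14.15^2
v^2 = 200.2225
Fd = 0.5 * 0.99 * 1.19 * 0.3103 * 200.2225 = 36.5971 N

36.5971 N


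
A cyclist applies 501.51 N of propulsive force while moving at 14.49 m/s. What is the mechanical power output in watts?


P = F * v
P = 501.51 * 14.49
P = 7266.8799 W

7266.8799 W


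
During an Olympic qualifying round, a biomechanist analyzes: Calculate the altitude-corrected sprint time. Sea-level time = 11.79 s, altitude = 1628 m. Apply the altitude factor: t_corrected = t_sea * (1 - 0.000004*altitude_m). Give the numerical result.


Correction factor = 1 - 0.000004 * 1628 = 0.993488
t_corrected = t_sea * factor = 11.79 * 0.993488
t_corrected = 11.7132 s

11.7132 s


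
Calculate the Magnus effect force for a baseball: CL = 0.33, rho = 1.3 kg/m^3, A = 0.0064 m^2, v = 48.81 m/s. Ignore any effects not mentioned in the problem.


FM = 0.5 * CL * rho * A * v^2
FM = 0.5 * 0.33 * 1.3 * 0.0064 * 48.81^2
v^2 = 2382.4161
FM = 0.5 * 0.33 * 1.3 * 0.0064 * 2382.4161 = 3.2706 N

3.2706 N


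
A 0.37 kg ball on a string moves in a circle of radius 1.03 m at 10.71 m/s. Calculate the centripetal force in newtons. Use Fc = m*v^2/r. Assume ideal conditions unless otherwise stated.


Fc = m * v^2 / r
v^2 = 10.71^2 = 114.7041
Fc = 0.37 * 114.7041 / 1.03
Fc = 42.4405 / 1.03 = 41.2044 N

41.2044 N


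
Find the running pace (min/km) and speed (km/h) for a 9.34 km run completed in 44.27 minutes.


Pace = time / distance = 44.27 min / 9.34 km = 4.7398 min/km
Speed = distance / time_in_hours = 9.34 / 0.7378 hr
Speed = 12.6587 km/h

4.7398 min/km, 12.6587 km/h


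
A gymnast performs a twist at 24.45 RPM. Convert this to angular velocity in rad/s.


omega = RPM * 2 * pi / 60
omega = 24.45 * 2 * 3.14159 / 60
omega = 153.6239 / 60 = 2.5604 rad/s

2.5604 rad/s
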